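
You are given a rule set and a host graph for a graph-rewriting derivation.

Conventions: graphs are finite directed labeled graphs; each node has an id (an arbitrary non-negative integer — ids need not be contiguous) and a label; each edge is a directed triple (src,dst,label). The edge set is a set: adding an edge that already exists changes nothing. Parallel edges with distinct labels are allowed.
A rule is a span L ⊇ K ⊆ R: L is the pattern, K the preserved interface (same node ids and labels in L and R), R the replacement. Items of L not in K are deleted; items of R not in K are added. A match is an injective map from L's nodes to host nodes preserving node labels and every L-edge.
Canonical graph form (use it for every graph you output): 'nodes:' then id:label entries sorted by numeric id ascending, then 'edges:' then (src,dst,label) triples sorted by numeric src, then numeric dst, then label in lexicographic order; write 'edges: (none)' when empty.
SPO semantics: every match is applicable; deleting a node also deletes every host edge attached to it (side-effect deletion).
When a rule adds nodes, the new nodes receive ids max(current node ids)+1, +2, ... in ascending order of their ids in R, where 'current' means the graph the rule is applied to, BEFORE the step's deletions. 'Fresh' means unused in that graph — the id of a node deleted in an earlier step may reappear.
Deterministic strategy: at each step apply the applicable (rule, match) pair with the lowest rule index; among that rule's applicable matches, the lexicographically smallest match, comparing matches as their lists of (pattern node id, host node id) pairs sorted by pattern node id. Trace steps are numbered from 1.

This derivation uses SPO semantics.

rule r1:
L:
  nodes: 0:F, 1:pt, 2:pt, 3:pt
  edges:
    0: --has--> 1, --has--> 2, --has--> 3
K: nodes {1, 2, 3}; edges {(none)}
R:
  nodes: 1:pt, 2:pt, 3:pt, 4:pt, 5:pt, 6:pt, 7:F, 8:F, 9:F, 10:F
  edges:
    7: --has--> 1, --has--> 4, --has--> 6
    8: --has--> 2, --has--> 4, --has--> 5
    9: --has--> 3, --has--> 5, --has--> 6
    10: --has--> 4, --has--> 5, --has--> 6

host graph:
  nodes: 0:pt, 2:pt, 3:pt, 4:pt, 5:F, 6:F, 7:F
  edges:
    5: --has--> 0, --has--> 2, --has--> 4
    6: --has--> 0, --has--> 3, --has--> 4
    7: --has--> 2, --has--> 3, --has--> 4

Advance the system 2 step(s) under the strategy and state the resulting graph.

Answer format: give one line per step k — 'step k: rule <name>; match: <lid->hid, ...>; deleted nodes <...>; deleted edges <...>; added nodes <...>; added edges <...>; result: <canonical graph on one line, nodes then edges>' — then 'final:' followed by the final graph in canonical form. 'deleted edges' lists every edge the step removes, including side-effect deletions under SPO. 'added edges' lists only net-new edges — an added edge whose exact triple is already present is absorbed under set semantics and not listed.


step 1: rule r1; match: 0->5, 1->0, 2->2, 3->4; deleted nodes 5; deleted edges (5,0,has); (5,2,has); (5,4,has); added nodes 8, 9, 10, 11, 12, 13, 14; added edges (11,0,has); (11,8,has); (11,10,has); (12,2,has); (12,8,has); (12,9,has); (13,4,has); (13,9,has); (13,10,has); (14,8,has); (14,9,has); (14,10,has); result: nodes: 0:pt, 2:pt, 3:pt, 4:pt, 6:F, 7:F, 8:pt, 9:pt, 10:pt, 11:F, 12:F, 13:F, 14:F edges: (6,0,has); (6,3,has); (6,4,has); (7,2,has); (7,3,has); (7,4,has); (11,0,has); (11,8,has); (11,10,has); (12,2,has); (12,8,has); (12,9,has); (13,4,has); (13,9,has); (13,10,has); (14,8,has); (14,9,has); (14,10,has)
step 2: rule r1; match: 0->6, 1->0, 2->3, 3->4; deleted nodes 6; deleted edges (6,0,has); (6,3,has); (6,4,has); added nodes 15, 16, 17, 18, 19, 20, 21; added edges (18,0,has); (18,15,has); (18,17,has); (19,3,has); (19,15,has); (19,16,has); (20,4,has); (20,16,has); (20,17,has); (21,15,has); (21,16,has); (21,17,has); result: nodes: 0:pt, 2:pt, 3:pt, 4:pt, 7:F, 8:pt, 9:pt, 10:pt, 11:F, 12:F, 13:F, 14:F, 15:pt, 16:pt, 17:pt, 18:F, 19:F, 20:F, 21:F edges: (7,2,has); (7,3,has); (7,4,has); (11,0,has); (11,8,has); (11,10,has); (12,2,has); (12,8,has); (12,9,has); (13,4,has); (13,9,has); (13,10,has); (14,8,has); (14,9,has); (14,10,has); (18,0,has); (18,15,has); (18,17,has); (19,3,has); (19,15,has); (19,16,has); (20,4,has); (20,16,has); (20,17,has); (21,15,has); (21,16,has); (21,17,has)
final:
nodes: 0:pt, 2:pt, 3:pt, 4:pt, 7:F, 8:pt, 9:pt, 10:pt, 11:F, 12:F, 13:F, 14:F, 15:pt, 16:pt, 17:pt, 18:F, 19:F, 20:F, 21:F
edges: (7,2,has); (7,3,has); (7,4,has); (11,0,has); (11,8,has); (11,10,has); (12,2,has); (12,8,has); (12,9,has); (13,4,has); (13,9,has); (13,10,has); (14,8,has); (14,9,has); (14,10,has); (18,0,has); (18,15,has); (18,17,has); (19,3,has); (19,15,has); (19,16,has); (20,4,has); (20,16,has); (20,17,has); (21,15,has); (21,16,has); (21,17,has)


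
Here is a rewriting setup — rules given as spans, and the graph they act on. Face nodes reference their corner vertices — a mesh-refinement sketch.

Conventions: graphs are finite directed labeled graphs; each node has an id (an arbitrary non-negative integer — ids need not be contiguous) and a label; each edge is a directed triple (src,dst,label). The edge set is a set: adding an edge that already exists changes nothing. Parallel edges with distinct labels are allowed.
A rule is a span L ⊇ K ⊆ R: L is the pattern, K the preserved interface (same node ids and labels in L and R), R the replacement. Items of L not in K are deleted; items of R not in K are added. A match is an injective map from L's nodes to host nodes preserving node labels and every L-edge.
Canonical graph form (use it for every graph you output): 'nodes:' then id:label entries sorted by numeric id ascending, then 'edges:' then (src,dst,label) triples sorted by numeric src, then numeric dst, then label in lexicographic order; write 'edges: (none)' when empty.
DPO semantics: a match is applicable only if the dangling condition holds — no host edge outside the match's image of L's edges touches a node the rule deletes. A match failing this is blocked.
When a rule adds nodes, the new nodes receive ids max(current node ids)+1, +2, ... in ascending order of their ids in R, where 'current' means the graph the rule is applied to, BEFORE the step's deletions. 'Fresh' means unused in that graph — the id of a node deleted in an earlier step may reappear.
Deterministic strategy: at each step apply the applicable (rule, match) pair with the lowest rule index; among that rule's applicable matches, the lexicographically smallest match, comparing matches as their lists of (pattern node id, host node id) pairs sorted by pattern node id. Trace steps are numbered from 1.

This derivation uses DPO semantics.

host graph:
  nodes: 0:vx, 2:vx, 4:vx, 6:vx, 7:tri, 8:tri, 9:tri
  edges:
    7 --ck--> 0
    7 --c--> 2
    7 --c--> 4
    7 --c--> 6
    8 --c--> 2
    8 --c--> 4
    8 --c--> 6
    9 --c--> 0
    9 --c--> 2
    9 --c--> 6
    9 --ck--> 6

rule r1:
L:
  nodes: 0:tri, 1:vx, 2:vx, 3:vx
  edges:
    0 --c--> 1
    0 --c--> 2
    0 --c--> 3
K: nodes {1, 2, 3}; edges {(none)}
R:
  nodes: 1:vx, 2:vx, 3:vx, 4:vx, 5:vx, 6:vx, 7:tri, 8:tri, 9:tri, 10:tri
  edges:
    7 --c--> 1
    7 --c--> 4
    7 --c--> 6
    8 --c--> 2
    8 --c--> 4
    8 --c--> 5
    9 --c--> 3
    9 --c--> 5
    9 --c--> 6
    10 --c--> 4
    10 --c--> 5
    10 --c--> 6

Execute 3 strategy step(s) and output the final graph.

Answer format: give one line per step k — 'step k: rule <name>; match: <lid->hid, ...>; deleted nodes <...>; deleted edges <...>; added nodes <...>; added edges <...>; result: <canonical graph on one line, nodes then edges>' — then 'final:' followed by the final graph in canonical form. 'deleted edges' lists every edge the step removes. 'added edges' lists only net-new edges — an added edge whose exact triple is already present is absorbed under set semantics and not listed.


step 1: rule r1; match: 0->8, 1->2, 2->4, 3->6; deleted nodes 8; deleted edges (8,2,c); (8,4,c); (8,6,c); added nodes 10, 11, 12, 13, 14, 15, 16; added edges (13,2,c); (13,10,c); (13,12,c); (14,4,c); (14,10,c); (14,11,c); (15,6,c); (15,11,c); (15,12,c); (16,10,c); (16,11,c); (16,12,c); result: nodes: 0:vx, 2:vx, 4:vx, 6:vx, 7:tri, 9:tri, 10:vx, 11:vx, 12:vx, 13:tri, 14:tri, 15:tri, 16:tri edges: (7,0,ck); (7,2,c); (7,4,c); (7,6,c); (9,0,c); (9,2,c); (9,6,c); (9,6,ck); (13,2,c); (13,10,c); (13,12,c); (14,4,c); (14,10,c); (14,11,c); (15,6,c); (15,11,c); (15,12,c); (16,10,c); (16,11,c); (16,12,c)
step 2: rule r1; match: 0->13, 1->2, 2->10, 3->12; deleted nodes 13; deleted edges (13,2,c); (13,10,c); (13,12,c); added nodes 17, 18, 19, 20, 21, 22, 23; added edges (20,2,c); (20,17,c); (20,19,c); (21,10,c); (21,17,c); (21,18,c); (22,12,c); (22,18,c); (22,19,c); (23,17,c); (23,18,c); (23,19,c); result: nodes: 0:vx, 2:vx, 4:vx, 6:vx, 7:tri, 9:tri, 10:vx, 11:vx, 12:vx, 14:tri, 15:tri, 16:tri, 17:vx, 18:vx, 19:vx, 20:tri, 21:tri, 22:tri, 23:tri edges: (7,0,ck); (7,2,c); (7,4,c); (7,6,c); (9,0,c); (9,2,c); (9,6,c); (9,6,ck); (14,4,c); (14,10,c); (14,11,c); (15,6,c); (15,11,c); (15,12,c); (16,10,c); (16,11,c); (16,12,c); (20,2,c); (20,17,c); (20,19,c); (21,10,c); (21,17,c); (21,18,c); (22,12,c); (22,18,c); (22,19,c); (23,17,c); (23,18,c); (23,19,c)
step 3: rule r1; match: 0->14, 1->4, 2->10, 3->11; deleted nodes 14; deleted edges (14,4,c); (14,10,c); (14,11,c); added nodes 24, 25, 26, 27, 28, 29, 30; added edges (27,4,c); (27,24,c); (27,26,c); (28,10,c); (28,24,c); (28,25,c); (29,11,c); (29,25,c); (29,26,c); (30,24,c); (30,25,c); (30,26,c); result: nodes: 0:vx, 2:vx, 4:vx, 6:vx, 7:tri, 9:tri, 10:vx, 11:vx, 12:vx, 15:tri, 16:tri, 17:vx, 18:vx, 19:vx, 20:tri, 21:tri, 22:tri, 23:tri, 24:vx, 25:vx, 26:vx, 27:tri, 28:tri, 29:tri, 30:tri edges: (7,0,ck); (7,2,c); (7,4,c); (7,6,c); (9,0,c); (9,2,c); (9,6,c); (9,6,ck); (15,6,c); (15,11,c); (15,12,c); (16,10,c); (16,11,c); (16,12,c); (20,2,c); (20,17,c); (20,19,c); (21,10,c); (21,17,c); (21,18,c); (22,12,c); (22,18,c); (22,19,c); (23,17,c); (23,18,c); (23,19,c); (27,4,c); (27,24,c); (27,26,c); (28,10,c); (28,24,c); (28,25,c); (29,11,c); (29,25,c); (29,26,c); (30,24,c); (30,25,c); (30,26,c)
final:
nodes: 0:vx, 2:vx, 4:vx, 6:vx, 7:tri, 9:tri, 10:vx, 11:vx, 12:vx, 15:tri, 16:tri, 17:vx, 18:vx, 19:vx, 20:tri, 21:tri, 22:tri, 23:tri, 24:vx, 25:vx, 26:vx, 27:tri, 28:tri, 29:tri, 30:tri
edges: (7,0,ck); (7,2,c); (7,4,c); (7,6,c); (9,0,c); (9,2,c); (9,6,c); (9,6,ck); (15,6,c); (15,11,c); (15,12,c); (16,10,c); (16,11,c); (16,12,c); (20,2,c); (20,17,c); (20,19,c); (21,10,c); (21,17,c); (21,18,c); (22,12,c); (22,18,c); (22,19,c); (23,17,c); (23,18,c); (23,19,c); (27,4,c); (27,24,c); (27,26,c); (28,10,c); (28,24,c); (28,25,c); (29,11,c); (29,25,c); (29,26,c); (30,24,c); (30,25,c); (30,26,c)


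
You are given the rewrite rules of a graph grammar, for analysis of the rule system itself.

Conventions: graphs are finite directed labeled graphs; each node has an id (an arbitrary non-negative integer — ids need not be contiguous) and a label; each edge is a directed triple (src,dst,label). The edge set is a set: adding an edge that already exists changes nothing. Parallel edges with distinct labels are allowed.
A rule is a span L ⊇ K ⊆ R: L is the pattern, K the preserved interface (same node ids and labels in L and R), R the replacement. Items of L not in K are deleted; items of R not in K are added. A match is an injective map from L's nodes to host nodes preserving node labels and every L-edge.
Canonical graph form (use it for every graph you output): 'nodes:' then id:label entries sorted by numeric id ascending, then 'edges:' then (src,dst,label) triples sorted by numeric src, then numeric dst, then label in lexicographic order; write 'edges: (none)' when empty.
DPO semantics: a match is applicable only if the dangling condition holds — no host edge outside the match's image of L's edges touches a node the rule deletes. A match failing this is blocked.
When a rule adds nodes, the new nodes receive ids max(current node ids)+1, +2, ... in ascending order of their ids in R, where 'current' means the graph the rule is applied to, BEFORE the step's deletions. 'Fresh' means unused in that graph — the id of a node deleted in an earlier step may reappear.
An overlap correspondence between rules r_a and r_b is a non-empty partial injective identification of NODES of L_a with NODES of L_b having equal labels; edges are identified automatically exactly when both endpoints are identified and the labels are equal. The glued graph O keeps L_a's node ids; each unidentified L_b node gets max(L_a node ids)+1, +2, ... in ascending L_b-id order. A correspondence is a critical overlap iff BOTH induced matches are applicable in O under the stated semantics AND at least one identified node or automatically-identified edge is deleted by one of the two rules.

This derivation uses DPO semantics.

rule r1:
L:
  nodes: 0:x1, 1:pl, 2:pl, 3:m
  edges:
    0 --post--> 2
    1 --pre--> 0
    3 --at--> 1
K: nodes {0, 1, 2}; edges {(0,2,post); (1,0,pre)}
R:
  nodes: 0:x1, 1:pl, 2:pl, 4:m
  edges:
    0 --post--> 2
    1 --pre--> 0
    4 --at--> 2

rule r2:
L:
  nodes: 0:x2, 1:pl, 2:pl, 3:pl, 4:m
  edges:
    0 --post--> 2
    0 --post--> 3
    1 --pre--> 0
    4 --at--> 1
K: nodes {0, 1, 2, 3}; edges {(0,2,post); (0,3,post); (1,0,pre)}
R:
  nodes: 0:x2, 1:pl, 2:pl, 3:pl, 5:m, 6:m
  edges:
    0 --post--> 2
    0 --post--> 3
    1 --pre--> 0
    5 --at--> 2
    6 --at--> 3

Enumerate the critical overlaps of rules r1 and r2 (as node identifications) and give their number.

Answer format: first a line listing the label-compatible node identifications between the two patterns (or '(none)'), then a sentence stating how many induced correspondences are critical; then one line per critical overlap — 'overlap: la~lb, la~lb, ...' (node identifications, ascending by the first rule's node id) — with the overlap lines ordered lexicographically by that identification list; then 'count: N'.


label-compatible node identifications between L(r1) and L(r2): 1~1, 1~2, 1~3, 2~1, 2~2, 2~3, 3~4
3 of the induced correspondences are critical overlaps of r1 and r2.
overlap: 1~1, 2~2, 3~4
overlap: 1~1, 2~3, 3~4
overlap: 1~1, 3~4
count: 3


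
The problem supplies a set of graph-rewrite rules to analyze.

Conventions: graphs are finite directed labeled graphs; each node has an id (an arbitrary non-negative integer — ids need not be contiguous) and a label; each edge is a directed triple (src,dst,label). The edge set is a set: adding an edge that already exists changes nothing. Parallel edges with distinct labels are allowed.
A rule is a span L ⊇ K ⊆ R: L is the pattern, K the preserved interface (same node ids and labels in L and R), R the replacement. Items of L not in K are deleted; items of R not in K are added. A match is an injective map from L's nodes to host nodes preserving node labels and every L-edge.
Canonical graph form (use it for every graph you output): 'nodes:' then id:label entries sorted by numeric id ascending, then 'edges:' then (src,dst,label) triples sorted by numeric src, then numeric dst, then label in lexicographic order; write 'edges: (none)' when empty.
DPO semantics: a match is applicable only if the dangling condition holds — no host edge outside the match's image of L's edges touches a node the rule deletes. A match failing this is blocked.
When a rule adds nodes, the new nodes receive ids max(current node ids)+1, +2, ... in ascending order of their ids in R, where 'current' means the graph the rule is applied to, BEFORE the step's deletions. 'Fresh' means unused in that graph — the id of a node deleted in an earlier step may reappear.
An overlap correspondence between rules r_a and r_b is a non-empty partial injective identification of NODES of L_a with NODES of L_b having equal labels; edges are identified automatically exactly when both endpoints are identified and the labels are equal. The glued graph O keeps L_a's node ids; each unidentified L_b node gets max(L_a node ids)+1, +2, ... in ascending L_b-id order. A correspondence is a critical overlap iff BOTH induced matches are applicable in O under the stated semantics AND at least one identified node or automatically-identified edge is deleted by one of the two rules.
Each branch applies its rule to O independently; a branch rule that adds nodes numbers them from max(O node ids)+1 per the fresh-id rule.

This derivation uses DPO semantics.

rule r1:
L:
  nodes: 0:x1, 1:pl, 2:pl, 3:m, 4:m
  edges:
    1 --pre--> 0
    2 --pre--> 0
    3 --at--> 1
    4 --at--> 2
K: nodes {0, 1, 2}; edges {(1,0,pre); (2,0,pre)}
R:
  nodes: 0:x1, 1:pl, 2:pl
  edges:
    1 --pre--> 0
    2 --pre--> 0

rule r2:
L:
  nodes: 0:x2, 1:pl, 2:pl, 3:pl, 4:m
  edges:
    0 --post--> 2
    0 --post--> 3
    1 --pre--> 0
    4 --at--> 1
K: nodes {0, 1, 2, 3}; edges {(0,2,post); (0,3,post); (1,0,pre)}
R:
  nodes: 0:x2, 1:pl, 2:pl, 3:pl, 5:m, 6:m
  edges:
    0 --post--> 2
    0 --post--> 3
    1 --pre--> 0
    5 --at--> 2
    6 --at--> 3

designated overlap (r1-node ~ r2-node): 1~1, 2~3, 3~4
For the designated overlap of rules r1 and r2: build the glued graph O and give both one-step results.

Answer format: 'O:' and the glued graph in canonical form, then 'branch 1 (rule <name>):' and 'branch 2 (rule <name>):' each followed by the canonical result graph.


O:
nodes: 0:x1, 1:pl, 2:pl, 3:m, 4:m, 5:x2, 6:pl
edges: (1,0,pre); (1,5,pre); (2,0,pre); (3,1,at); (4,2,at); (5,2,post); (5,6,post)
branch 1 (rule r1):
nodes: 0:x1, 1:pl, 2:pl, 5:x2, 6:pl
edges: (1,0,pre); (1,5,pre); (2,0,pre); (5,2,post); (5,6,post)
branch 2 (rule r2):
nodes: 0:x1, 1:pl, 2:pl, 4:m, 5:x2, 6:pl, 7:m, 8:m
edges: (1,0,pre); (1,5,pre); (2,0,pre); (4,2,at); (5,2,post); (5,6,post); (7,6,at); (8,2,at)


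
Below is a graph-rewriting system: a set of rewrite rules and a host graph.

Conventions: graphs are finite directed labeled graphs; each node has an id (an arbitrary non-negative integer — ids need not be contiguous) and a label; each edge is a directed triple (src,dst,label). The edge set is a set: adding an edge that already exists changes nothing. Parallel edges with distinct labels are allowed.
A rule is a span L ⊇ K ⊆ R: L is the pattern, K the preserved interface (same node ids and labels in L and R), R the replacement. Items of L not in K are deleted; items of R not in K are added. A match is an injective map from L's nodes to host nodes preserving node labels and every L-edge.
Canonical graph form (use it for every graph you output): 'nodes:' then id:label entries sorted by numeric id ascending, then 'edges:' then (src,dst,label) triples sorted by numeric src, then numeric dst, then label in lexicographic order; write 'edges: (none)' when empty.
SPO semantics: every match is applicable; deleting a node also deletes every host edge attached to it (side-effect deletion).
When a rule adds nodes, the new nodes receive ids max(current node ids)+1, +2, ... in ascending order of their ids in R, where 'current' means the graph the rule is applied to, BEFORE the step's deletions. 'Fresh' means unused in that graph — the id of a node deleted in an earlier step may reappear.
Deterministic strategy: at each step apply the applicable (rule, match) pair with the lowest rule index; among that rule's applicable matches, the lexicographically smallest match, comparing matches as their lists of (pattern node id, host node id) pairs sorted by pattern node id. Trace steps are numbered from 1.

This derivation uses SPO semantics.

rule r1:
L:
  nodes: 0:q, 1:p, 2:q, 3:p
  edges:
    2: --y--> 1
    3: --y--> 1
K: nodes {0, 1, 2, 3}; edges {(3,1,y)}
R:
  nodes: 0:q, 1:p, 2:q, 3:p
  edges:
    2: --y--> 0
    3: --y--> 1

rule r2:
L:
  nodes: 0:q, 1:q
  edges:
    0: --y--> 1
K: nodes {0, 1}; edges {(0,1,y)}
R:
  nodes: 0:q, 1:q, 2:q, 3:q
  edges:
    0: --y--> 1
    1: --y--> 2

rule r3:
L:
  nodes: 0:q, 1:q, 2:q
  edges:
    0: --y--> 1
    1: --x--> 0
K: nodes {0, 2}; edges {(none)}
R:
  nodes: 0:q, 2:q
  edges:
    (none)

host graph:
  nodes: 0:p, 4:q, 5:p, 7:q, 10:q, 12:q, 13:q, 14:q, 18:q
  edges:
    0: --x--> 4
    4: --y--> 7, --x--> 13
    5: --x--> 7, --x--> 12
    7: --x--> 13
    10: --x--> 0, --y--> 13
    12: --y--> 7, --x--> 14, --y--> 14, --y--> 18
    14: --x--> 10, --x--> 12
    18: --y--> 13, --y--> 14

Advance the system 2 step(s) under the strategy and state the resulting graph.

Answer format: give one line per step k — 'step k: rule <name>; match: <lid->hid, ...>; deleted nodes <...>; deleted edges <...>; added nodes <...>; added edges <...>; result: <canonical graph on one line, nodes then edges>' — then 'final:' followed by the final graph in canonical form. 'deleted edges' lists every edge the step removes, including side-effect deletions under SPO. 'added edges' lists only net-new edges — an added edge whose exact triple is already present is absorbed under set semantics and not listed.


step 1: rule r2; match: 0->4, 1->7; deleted nodes (none); deleted edges (none); added nodes 19, 20; added edges (7,19,y); result: nodes: 0:p, 4:q, 5:p, 7:q, 10:q, 12:q, 13:q, 14:q, 18:q, 19:q, 20:q edges: (0,4,x); (4,7,y); (4,13,x); (5,7,x); (5,12,x); (7,13,x); (7,19,y); (10,0,x); (10,13,y); (12,7,y); (12,14,x); (12,14,y); (12,18,y); (14,10,x); (14,12,x); (18,13,y); (18,14,y)
step 2: rule r2; match: 0->4, 1->7; deleted nodes (none); deleted edges (none); added nodes 21, 22; added edges (7,21,y); result: nodes: 0:p, 4:q, 5:p, 7:q, 10:q, 12:q, 13:q, 14:q, 18:q, 19:q, 20:q, 21:q, 22:q edges: (0,4,x); (4,7,y); (4,13,x); (5,7,x); (5,12,x); (7,13,x); (7,19,y); (7,21,y); (10,0,x); (10,13,y); (12,7,y); (12,14,x); (12,14,y); (12,18,y); (14,10,x); (14,12,x); (18,13,y); (18,14,y)
final:
nodes: 0:p, 4:q, 5:p, 7:q, 10:q, 12:q, 13:q, 14:q, 18:q, 19:q, 20:q, 21:q, 22:q
edges: (0,4,x); (4,7,y); (4,13,x); (5,7,x); (5,12,x); (7,13,x); (7,19,y); (7,21,y); (10,0,x); (10,13,y); (12,7,y); (12,14,x); (12,14,y); (12,18,y); (14,10,x); (14,12,x); (18,13,y); (18,14,y)


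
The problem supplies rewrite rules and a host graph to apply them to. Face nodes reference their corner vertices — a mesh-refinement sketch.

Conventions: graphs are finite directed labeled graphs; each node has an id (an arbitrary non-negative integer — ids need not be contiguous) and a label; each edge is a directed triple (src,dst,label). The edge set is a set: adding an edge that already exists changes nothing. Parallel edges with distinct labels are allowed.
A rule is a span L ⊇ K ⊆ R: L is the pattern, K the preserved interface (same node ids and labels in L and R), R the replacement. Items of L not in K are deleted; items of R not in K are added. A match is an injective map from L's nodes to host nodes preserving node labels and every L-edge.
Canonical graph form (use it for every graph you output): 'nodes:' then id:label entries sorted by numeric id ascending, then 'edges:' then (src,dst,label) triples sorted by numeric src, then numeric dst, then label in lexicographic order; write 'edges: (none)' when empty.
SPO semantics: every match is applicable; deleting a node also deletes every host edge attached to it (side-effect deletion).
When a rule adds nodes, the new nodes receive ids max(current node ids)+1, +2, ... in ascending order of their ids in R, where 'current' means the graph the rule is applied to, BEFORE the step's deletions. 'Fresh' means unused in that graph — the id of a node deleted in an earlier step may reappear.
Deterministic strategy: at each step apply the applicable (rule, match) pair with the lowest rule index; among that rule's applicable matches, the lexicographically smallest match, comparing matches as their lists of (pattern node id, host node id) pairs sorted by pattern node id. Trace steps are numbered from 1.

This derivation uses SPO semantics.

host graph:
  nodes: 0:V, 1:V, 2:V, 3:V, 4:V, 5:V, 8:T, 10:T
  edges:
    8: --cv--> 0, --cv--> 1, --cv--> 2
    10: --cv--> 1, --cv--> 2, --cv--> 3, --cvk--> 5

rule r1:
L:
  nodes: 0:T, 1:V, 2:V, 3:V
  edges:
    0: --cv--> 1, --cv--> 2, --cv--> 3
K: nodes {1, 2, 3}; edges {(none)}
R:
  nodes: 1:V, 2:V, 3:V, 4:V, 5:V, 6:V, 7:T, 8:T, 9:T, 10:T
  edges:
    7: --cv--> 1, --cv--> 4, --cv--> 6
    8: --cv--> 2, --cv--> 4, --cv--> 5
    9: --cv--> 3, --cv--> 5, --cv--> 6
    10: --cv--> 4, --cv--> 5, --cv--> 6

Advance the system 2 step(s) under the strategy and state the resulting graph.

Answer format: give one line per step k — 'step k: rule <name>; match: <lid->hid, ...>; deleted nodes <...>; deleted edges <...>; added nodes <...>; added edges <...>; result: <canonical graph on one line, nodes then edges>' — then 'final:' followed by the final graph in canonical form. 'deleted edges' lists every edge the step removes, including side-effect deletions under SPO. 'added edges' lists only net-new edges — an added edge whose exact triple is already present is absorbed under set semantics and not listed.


step 1: rule r1; match: 0->8, 1->0, 2->1, 3->2; deleted nodes 8; deleted edges (8,0,cv); (8,1,cv); (8,2,cv); added nodes 11, 12, 13, 14, 15, 16, 17; added edges (14,0,cv); (14,11,cv); (14,13,cv); (15,1,cv); (15,11,cv); (15,12,cv); (16,2,cv); (16,12,cv); (16,13,cv); (17,11,cv); (17,12,cv); (17,13,cv); result: nodes: 0:V, 1:V, 2:V, 3:V, 4:V, 5:V, 10:T, 11:V, 12:V, 13:V, 14:T, 15:T, 16:T, 17:T edges: (10,1,cv); (10,2,cv); (10,3,cv); (10,5,cvk); (14,0,cv); (14,11,cv); (14,13,cv); (15,1,cv); (15,11,cv); (15,12,cv); (16,2,cv); (16,12,cv); (16,13,cv); (17,11,cv); (17,12,cv); (17,13,cv)
step 2: rule r1; match: 0->10, 1->1, 2->2, 3->3; deleted nodes 10; deleted edges (10,1,cv); (10,2,cv); (10,3,cv); (10,5,cvk); added nodes 18, 19, 20, 21, 22, 23, 24; added edges (21,1,cv); (21,18,cv); (21,20,cv); (22,2,cv); (22,18,cv); (22,19,cv); (23,3,cv); (23,19,cv); (23,20,cv); (24,18,cv); (24,19,cv); (24,20,cv); result: nodes: 0:V, 1:V, 2:V, 3:V, 4:V, 5:V, 11:V, 12:V, 13:V, 14:T, 15:T, 16:T, 17:T, 18:V, 19:V, 20:V, 21:T, 22:T, 23:T, 24:T edges: (14,0,cv); (14,11,cv); (14,13,cv); (15,1,cv); (15,11,cv); (15,12,cv); (16,2,cv); (16,12,cv); (16,13,cv); (17,11,cv); (17,12,cv); (17,13,cv); (21,1,cv); (21,18,cv); (21,20,cv); (22,2,cv); (22,18,cv); (22,19,cv); (23,3,cv); (23,19,cv); (23,20,cv); (24,18,cv); (24,19,cv); (24,20,cv)
final:
nodes: 0:V, 1:V, 2:V, 3:V, 4:V, 5:V, 11:V, 12:V, 13:V, 14:T, 15:T, 16:T, 17:T, 18:V, 19:V, 20:V, 21:T, 22:T, 23:T, 24:T
edges: (14,0,cv); (14,11,cv); (14,13,cv); (15,1,cv); (15,11,cv); (15,12,cv); (16,2,cv); (16,12,cv); (16,13,cv); (17,11,cv); (17,12,cv); (17,13,cv); (21,1,cv); (21,18,cv); (21,20,cv); (22,2,cv); (22,18,cv); (22,19,cv); (23,3,cv); (23,19,cv); (23,20,cv); (24,18,cv); (24,19,cv); (24,20,cv)


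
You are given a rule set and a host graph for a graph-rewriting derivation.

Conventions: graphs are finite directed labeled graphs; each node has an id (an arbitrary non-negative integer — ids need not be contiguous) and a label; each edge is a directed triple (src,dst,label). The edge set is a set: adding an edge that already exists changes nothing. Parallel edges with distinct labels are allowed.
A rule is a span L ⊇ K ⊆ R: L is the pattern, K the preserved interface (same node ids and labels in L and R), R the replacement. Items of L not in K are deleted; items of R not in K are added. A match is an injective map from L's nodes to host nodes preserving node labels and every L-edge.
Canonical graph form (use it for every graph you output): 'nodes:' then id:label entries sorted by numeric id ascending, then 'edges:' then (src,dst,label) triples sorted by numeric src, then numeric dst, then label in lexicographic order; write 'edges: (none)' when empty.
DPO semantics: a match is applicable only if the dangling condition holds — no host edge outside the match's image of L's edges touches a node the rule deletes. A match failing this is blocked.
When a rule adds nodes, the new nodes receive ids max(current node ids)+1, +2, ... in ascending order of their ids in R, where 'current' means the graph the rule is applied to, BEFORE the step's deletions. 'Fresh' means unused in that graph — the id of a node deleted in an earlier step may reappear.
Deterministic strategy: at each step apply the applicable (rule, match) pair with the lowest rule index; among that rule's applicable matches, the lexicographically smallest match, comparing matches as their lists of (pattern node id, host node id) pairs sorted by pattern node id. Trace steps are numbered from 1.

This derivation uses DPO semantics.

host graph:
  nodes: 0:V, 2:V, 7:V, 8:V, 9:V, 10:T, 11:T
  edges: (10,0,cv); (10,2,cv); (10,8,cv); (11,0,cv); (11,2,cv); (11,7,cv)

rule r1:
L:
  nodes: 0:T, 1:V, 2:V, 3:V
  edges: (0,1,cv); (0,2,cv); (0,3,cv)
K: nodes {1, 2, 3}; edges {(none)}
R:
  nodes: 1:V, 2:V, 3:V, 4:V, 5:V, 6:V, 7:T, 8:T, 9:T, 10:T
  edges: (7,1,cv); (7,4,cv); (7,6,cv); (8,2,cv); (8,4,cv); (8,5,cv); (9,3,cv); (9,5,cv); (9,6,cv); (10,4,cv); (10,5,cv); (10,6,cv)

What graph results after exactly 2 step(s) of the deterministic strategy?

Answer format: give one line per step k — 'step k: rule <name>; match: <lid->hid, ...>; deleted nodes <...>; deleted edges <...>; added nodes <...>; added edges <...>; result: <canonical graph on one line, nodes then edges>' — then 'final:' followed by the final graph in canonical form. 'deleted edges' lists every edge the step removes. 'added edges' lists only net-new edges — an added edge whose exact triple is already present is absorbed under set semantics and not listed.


step 1: rule r1; match: 0->10, 1->0, 2->2, 3->8; deleted nodes 10; deleted edges (10,0,cv); (10,2,cv); (10,8,cv); added nodes 12, 13, 14, 15, 16, 17, 18; added edges (15,0,cv); (15,12,cv); (15,14,cv); (16,2,cv); (16,12,cv); (16,13,cv); (17,8,cv); (17,13,cv); (17,14,cv); (18,12,cv); (18,13,cv); (18,14,cv); result: nodes: 0:V, 2:V, 7:V, 8:V, 9:V, 11:T, 12:V, 13:V, 14:V, 15:T, 16:T, 17:T, 18:T edges: (11,0,cv); (11,2,cv); (11,7,cv); (15,0,cv); (15,12,cv); (15,14,cv); (16,2,cv); (16,12,cv); (16,13,cv); (17,8,cv); (17,13,cv); (17,14,cv); (18,12,cv); (18,13,cv); (18,14,cv)
step 2: rule r1; match: 0->11, 1->0, 2->2, 3->7; deleted nodes 11; deleted edges (11,0,cv); (11,2,cv); (11,7,cv); added nodes 19, 20, 21, 22, 23, 24, 25; added edges (22,0,cv); (22,19,cv); (22,21,cv); (23,2,cv); (23,19,cv); (23,20,cv); (24,7,cv); (24,20,cv); (24,21,cv); (25,19,cv); (25,20,cv); (25,21,cv); result: nodes: 0:V, 2:V, 7:V, 8:V, 9:V, 12:V, 13:V, 14:V, 15:T, 16:T, 17:T, 18:T, 19:V, 20:V, 21:V, 22:T, 23:T, 24:T, 25:T edges: (15,0,cv); (15,12,cv); (15,14,cv); (16,2,cv); (16,12,cv); (16,13,cv); (17,8,cv); (17,13,cv); (17,14,cv); (18,12,cv); (18,13,cv); (18,14,cv); (22,0,cv); (22,19,cv); (22,21,cv); (23,2,cv); (23,19,cv); (23,20,cv); (24,7,cv); (24,20,cv); (24,21,cv); (25,19,cv); (25,20,cv); (25,21,cv)
final:
nodes: 0:V, 2:V, 7:V, 8:V, 9:V, 12:V, 13:V, 14:V, 15:T, 16:T, 17:T, 18:T, 19:V, 20:V, 21:V, 22:T, 23:T, 24:T, 25:T
edges: (15,0,cv); (15,12,cv); (15,14,cv); (16,2,cv); (16,12,cv); (16,13,cv); (17,8,cv); (17,13,cv); (17,14,cv); (18,12,cv); (18,13,cv); (18,14,cv); (22,0,cv); (22,19,cv); (22,21,cv); (23,2,cv); (23,19,cv); (23,20,cv); (24,7,cv); (24,20,cv); (24,21,cv); (25,19,cv); (25,20,cv); (25,21,cv)


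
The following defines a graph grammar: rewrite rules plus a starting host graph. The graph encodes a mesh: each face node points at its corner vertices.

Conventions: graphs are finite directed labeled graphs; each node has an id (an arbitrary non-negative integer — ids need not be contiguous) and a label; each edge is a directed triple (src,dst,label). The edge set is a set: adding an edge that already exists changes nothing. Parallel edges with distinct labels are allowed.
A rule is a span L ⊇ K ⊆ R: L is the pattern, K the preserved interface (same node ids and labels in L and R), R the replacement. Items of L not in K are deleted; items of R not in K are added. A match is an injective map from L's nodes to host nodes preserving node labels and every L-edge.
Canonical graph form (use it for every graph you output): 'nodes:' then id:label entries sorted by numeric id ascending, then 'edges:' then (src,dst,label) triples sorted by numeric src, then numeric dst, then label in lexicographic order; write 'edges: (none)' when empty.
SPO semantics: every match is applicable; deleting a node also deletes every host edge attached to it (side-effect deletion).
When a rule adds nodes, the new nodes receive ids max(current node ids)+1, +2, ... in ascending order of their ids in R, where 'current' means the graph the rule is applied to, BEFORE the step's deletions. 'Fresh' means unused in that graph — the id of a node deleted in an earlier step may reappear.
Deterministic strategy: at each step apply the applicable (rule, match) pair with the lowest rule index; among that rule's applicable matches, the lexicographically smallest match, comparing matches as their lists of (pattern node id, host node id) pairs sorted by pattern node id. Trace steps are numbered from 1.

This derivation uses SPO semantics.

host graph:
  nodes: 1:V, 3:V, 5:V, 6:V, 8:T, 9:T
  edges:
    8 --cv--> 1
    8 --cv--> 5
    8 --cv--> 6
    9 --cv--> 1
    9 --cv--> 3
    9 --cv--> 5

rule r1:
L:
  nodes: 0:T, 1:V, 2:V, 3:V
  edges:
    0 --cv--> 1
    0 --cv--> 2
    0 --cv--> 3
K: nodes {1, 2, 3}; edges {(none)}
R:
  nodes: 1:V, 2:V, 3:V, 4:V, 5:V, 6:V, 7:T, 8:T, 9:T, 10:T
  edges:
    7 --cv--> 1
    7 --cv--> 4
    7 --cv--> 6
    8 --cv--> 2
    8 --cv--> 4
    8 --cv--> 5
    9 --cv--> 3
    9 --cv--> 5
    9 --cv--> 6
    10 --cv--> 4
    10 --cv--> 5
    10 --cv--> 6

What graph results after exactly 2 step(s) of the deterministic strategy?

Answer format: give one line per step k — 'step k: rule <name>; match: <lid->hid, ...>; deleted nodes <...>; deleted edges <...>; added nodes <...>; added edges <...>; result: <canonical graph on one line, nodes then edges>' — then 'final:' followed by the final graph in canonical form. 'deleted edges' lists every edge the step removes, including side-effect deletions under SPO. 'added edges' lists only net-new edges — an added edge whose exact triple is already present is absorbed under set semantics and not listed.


step 1: rule r1; match: 0->8, 1->1, 2->5, 3->6; deleted nodes 8; deleted edges (8,1,cv); (8,5,cv); (8,6,cv); added nodes 10, 11, 12, 13, 14, 15, 16; added edges (13,1,cv); (13,10,cv); (13,12,cv); (14,5,cv); (14,10,cv); (14,11,cv); (15,6,cv); (15,11,cv); (15,12,cv); (16,10,cv); (16,11,cv); (16,12,cv); result: nodes: 1:V, 3:V, 5:V, 6:V, 9:T, 10:V, 11:V, 12:V, 13:T, 14:T, 15:T, 16:T edges: (9,1,cv); (9,3,cv); (9,5,cv); (13,1,cv); (13,10,cv); (13,12,cv); (14,5,cv); (14,10,cv); (14,11,cv); (15,6,cv); (15,11,cv); (15,12,cv); (16,10,cv); (16,11,cv); (16,12,cv)
step 2: rule r1; match: 0->9, 1->1, 2->3, 3->5; deleted nodes 9; deleted edges (9,1,cv); (9,3,cv); (9,5,cv); added nodes 17, 18, 19, 20, 21, 22, 23; added edges (20,1,cv); (20,17,cv); (20,19,cv); (21,3,cv); (21,17,cv); (21,18,cv); (22,5,cv); (22,18,cv); (22,19,cv); (23,17,cv); (23,18,cv); (23,19,cv); result: nodes: 1:V, 3:V, 5:V, 6:V, 10:V, 11:V, 12:V, 13:T, 14:T, 15:T, 16:T, 17:V, 18:V, 19:V, 20:T, 21:T, 22:T, 23:T edges: (13,1,cv); (13,10,cv); (13,12,cv); (14,5,cv); (14,10,cv); (14,11,cv); (15,6,cv); (15,11,cv); (15,12,cv); (16,10,cv); (16,11,cv); (16,12,cv); (20,1,cv); (20,17,cv); (20,19,cv); (21,3,cv); (21,17,cv); (21,18,cv); (22,5,cv); (22,18,cv); (22,19,cv); (23,17,cv); (23,18,cv); (23,19,cv)
final:
nodes: 1:V, 3:V, 5:V, 6:V, 10:V, 11:V, 12:V, 13:T, 14:T, 15:T, 16:T, 17:V, 18:V, 19:V, 20:T, 21:T, 22:T, 23:T
edges: (13,1,cv); (13,10,cv); (13,12,cv); (14,5,cv); (14,10,cv); (14,11,cv); (15,6,cv); (15,11,cv); (15,12,cv); (16,10,cv); (16,11,cv); (16,12,cv); (20,1,cv); (20,17,cv); (20,19,cv); (21,3,cv); (21,17,cv); (21,18,cv); (22,5,cv); (22,18,cv); (22,19,cv); (23,17,cv); (23,18,cv); (23,19,cv)


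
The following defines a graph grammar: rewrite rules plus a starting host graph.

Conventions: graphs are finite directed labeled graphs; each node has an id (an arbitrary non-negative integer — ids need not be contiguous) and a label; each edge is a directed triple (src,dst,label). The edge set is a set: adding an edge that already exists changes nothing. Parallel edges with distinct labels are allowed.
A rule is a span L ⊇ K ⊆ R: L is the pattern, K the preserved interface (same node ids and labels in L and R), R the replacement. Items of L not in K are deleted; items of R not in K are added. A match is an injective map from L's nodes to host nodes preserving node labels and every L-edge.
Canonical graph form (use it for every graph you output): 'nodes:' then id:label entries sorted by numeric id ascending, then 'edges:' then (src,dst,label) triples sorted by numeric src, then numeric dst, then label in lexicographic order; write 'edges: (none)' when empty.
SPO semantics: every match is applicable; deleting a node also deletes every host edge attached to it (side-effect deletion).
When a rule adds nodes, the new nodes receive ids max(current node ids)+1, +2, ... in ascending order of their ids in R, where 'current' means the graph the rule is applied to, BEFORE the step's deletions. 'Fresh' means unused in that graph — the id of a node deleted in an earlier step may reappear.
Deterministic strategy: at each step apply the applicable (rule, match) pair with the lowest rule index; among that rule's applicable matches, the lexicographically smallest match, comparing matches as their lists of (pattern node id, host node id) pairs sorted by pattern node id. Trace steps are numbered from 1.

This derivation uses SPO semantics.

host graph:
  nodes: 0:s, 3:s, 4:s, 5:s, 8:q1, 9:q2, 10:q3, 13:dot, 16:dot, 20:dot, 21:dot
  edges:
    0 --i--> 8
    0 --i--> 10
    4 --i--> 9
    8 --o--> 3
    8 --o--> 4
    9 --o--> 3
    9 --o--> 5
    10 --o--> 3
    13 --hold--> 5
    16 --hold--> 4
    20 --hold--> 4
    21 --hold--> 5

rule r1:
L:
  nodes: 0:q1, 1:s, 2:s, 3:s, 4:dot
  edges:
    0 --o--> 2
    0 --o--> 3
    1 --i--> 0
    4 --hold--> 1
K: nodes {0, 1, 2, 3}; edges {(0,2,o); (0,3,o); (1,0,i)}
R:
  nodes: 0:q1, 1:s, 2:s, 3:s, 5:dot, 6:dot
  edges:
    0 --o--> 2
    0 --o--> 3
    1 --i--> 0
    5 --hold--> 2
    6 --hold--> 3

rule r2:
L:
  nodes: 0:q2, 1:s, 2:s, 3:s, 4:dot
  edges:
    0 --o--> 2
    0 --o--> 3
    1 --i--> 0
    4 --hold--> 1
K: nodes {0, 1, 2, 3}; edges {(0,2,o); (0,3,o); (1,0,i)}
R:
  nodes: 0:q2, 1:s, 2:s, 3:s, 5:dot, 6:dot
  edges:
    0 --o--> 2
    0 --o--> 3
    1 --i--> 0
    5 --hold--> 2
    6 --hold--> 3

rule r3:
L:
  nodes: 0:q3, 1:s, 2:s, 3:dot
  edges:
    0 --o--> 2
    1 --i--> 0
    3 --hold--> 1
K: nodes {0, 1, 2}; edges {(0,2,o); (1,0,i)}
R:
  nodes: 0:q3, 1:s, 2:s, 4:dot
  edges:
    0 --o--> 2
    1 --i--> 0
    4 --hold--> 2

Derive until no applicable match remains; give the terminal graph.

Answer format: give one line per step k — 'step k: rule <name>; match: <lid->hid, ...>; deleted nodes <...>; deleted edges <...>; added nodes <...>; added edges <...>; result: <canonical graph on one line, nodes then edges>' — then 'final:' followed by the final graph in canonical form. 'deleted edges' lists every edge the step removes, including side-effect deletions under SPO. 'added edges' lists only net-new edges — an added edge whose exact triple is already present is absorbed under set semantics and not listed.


step 1: rule r2; match: 0->9, 1->4, 2->3, 3->5, 4->16; deleted nodes 16; deleted edges (16,4,hold); added nodes 22, 23; added edges (22,3,hold); (23,5,hold); result: nodes: 0:s, 3:s, 4:s, 5:s, 8:q1, 9:q2, 10:q3, 13:dot, 20:dot, 21:dot, 22:dot, 23:dot edges: (0,8,i); (0,10,i); (4,9,i); (8,3,o); (8,4,o); (9,3,o); (9,5,o); (10,3,o); (13,5,hold); (20,4,hold); (21,5,hold); (22,3,hold); (23,5,hold)
step 2: rule r2; match: 0->9, 1->4, 2->3, 3->5, 4->20; deleted nodes 20; deleted edges (20,4,hold); added nodes 24, 25; added edges (24,3,hold); (25,5,hold); result: nodes: 0:s, 3:s, 4:s, 5:s, 8:q1, 9:q2, 10:q3, 13:dot, 21:dot, 22:dot, 23:dot, 24:dot, 25:dot edges: (0,8,i); (0,10,i); (4,9,i); (8,3,o); (8,4,o); (9,3,o); (9,5,o); (10,3,o); (13,5,hold); (21,5,hold); (22,3,hold); (23,5,hold); (24,3,hold); (25,5,hold)
final:
nodes: 0:s, 3:s, 4:s, 5:s, 8:q1, 9:q2, 10:q3, 13:dot, 21:dot, 22:dot, 23:dot, 24:dot, 25:dot
edges: (0,8,i); (0,10,i); (4,9,i); (8,3,o); (8,4,o); (9,3,o); (9,5,o); (10,3,o); (13,5,hold); (21,5,hold); (22,3,hold); (23,5,hold); (24,3,hold); (25,5,hold)


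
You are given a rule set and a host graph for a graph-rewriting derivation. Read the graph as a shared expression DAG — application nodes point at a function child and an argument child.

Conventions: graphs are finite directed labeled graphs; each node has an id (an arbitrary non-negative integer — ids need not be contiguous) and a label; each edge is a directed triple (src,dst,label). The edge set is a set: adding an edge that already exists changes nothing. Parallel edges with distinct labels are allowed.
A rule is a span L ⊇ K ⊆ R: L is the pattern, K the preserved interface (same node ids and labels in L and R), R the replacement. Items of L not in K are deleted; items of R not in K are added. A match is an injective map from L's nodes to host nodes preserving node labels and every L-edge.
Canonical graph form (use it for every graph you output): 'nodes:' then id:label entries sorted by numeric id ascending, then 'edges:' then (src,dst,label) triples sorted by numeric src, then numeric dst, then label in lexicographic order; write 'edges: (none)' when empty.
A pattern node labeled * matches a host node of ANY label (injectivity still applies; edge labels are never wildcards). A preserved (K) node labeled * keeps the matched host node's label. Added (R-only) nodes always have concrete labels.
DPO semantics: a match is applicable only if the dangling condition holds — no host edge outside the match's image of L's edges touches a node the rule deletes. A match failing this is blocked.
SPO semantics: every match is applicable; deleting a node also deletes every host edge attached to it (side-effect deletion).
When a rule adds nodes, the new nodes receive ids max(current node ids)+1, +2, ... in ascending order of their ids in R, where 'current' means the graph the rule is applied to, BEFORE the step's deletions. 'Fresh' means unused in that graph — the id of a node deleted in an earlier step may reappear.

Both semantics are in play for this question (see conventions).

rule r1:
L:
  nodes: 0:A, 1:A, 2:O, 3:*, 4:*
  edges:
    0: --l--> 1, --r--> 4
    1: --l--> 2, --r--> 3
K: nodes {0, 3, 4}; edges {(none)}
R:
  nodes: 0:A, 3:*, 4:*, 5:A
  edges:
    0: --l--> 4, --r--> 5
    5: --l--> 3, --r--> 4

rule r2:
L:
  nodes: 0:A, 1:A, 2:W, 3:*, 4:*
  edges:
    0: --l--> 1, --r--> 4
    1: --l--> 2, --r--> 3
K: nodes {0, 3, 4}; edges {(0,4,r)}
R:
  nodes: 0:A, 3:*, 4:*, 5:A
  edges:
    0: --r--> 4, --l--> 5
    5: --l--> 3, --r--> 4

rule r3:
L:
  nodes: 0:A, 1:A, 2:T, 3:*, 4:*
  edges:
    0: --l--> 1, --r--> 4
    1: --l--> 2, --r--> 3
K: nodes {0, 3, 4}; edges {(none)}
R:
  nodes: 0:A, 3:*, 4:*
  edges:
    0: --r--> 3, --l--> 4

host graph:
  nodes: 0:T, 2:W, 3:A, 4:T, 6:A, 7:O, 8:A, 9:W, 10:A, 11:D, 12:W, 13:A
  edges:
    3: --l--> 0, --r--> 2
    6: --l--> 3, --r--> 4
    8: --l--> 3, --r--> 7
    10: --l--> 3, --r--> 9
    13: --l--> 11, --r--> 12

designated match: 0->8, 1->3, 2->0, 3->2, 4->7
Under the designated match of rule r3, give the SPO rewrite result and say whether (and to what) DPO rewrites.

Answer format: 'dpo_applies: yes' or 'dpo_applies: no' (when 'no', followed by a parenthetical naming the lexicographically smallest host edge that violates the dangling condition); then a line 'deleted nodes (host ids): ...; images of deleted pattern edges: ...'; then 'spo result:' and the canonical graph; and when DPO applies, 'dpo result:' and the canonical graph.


dpo_applies: no
(the rule deletes node 3, which keeps host edge (6,3,l) outside the match image — the dangling condition fails, DPO blocks; SPO proceeds and side-deletes such edges)
deleted nodes (host ids): 0, 3; images of deleted pattern edges: (3,0,l); (3,2,r); (8,3,l); (8,7,r)
spo result:
nodes: 2:W, 4:T, 6:A, 7:O, 8:A, 9:W, 10:A, 11:D, 12:W, 13:A
edges: (6,4,r); (8,2,r); (8,7,l); (10,9,r); (13,11,l); (13,12,r)
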